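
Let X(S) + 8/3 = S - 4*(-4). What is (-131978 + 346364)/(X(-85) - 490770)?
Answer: -643158/1472525 ≈ -0.43677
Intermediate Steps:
X(S) = 40/3 + S (X(S) = -8/3 + (S - 4*(-4)) = -8/3 + (S + 16) = -8/3 + (16 + S) = 40/3 + S)
(-131978 + 346364)/(X(-85) - 490770) = (-131978 + 346364)/((40/3 - 85) - 490770) = 214386/(-215/3 - 490770) = 214386/(-1472525/3) = 214386*(-3/1472525) = -643158/1472525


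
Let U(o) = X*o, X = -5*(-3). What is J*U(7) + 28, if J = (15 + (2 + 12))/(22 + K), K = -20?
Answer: 3101/2 ≈ 1550.5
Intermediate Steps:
X = 15
U(o) = 15*o
J = 29/2 (J = (15 + (2 + 12))/(22 - 20) = (15 + 14)/2 = 29*(½) = 29/2 ≈ 14.500)
J*U(7) + 28 = 29*(15*7)/2 + 28 = (29/2)*105 + 28 = 3045/2 + 28 = 3101/2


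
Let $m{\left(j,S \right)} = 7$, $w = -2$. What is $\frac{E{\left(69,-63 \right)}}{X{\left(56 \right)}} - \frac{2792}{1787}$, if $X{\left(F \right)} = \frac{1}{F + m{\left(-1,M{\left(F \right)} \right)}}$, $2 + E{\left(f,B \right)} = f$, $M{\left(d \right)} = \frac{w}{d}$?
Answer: $\frac{7540135}{1787} \approx 4219.4$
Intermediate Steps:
$M{\left(d \right)} = - \frac{2}{d}$
$E{\left(f,B \right)} = -2 + f$
$X{\left(F \right)} = \frac{1}{7 + F}$ ($X{\left(F \right)} = \frac{1}{F + 7} = \frac{1}{7 + F}$)
$\frac{E{\left(69,-63 \right)}}{X{\left(56 \right)}} - \frac{2792}{1787} = \frac{-2 + 69}{\frac{1}{7 + 56}} - \frac{2792}{1787} = \frac{67}{\frac{1}{63}} - \frac{2792}{1787} = 67 \frac{1}{\frac{1}{63}} - \frac{2792}{1787} = 67 \cdot 63 - \frac{2792}{1787} = 4221 - \frac{2792}{1787} = \frac{7540135}{1787}$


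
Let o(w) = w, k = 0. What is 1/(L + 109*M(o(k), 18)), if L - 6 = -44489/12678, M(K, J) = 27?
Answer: 12678/37342933 ≈ 0.00033950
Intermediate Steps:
L = 31579/12678 (L = 6 - 44489/12678 = 31579/12678 ≈ 2.4908)
1/(L + 109*M(o(k), 18)) = 1/(31579/12678 + 109*27) = 1/(31579/12678 + 2943) = 1/(37342933/12678) = 12678/37342933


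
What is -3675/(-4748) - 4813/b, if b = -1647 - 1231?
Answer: 16714387/6832372 ≈ 2.4464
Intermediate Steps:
b = -2878
-3675/(-4748) - 4813/b = -3675/(-4748) - 4813/(-2878) = -3675*(-1/4748) - 4813*(-1/2878) = 3675/4748 + 4813/2878 = 16714387/6832372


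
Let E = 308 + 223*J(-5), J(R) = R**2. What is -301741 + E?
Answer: -295858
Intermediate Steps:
E = 5883 (E = 308 + 223*(-5)**2 = 308 + 223*25 = 308 + 5575 = 5883)
-301741 + E = -301741 + 5883 = -295858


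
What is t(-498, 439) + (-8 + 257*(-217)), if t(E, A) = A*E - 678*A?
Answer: -572041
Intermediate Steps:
t(E, A) = -678*A + A*E
t(-498, 439) + (-8 + 257*(-217)) = 439*(-678 - 498) + (-8 + 257*(-217)) = 439*(-1176) + (-8 - 55769) = -516264 - 55777 = -572041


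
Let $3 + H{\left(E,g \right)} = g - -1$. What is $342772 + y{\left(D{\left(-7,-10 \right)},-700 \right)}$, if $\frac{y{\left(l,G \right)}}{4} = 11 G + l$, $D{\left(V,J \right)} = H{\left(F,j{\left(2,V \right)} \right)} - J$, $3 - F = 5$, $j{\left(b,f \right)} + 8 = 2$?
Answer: $311980$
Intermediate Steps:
$j{\left(b,f \right)} = -6$ ($j{\left(b,f \right)} = -8 + 2 = -6$)
$F = -2$ ($F = 3 - 5 = -2$)
$H{\left(E,g \right)} = -2 + g$ ($H{\left(E,g \right)} = -3 + \left(g - -1\right) = -3 + \left(g + 1\right) = -3 + \left(1 + g\right) = -2 + g$)
$D{\left(V,J \right)} = -8 - J$ ($D{\left(V,J \right)} = \left(-2 - 6\right) - J = -8 - J$)
$y{\left(l,G \right)} = 4 l + 44 G$ ($y{\left(l,G \right)} = 4 \left(11 G + l\right) = 4 \left(l + 11 G\right) = 4 l + 44 G$)
$342772 + y{\left(D{\left(-7,-10 \right)},-700 \right)} = 342772 + \left(4 \left(-8 - -10\right) + 44 \left(-700\right)\right) = 342772 - \left(30800 - 4 \left(-8 + 10\right)\right) = 342772 + \left(4 \cdot 2 - 30800\right) = 342772 + \left(8 - 30800\right) = 342772 - 30792 = 311980$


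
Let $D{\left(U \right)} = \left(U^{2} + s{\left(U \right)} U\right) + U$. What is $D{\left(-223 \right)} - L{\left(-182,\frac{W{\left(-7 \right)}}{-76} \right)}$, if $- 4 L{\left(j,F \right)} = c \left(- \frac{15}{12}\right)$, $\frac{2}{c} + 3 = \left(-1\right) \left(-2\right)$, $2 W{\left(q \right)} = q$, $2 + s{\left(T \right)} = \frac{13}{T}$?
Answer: $\frac{399725}{8} \approx 49966.0$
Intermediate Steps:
$s{\left(T \right)} = -2 + \frac{13}{T}$
$W{\left(q \right)} = \frac{q}{2}$
$D{\left(U \right)} = U + U^{2} + U \left(-2 + \frac{13}{U}\right)$ ($D{\left(U \right)} = \left(U^{2} + \left(-2 + \frac{13}{U}\right) U\right) + U = \left(U^{2} + U \left(-2 + \frac{13}{U}\right)\right) + U = U + U^{2} + U \left(-2 + \frac{13}{U}\right)$)
$c = -2$ ($c = \frac{2}{-3 - -2} = \frac{2}{-3 + 2} = \frac{2}{-1} = 2 \left(-1\right) = -2$)
$L{\left(j,F \right)} = - \frac{5}{8}$ ($L{\left(j,F \right)} = - \frac{\left(-2\right) \left(- \frac{15}{12}\right)}{4} = - \frac{\left(-2\right) \left(\left(-15\right) \frac{1}{12}\right)}{4} = - \frac{\left(-2\right) \left(- \frac{5}{4}\right)}{4} = \left(- \frac{1}{4}\right) \frac{5}{2} = - \frac{5}{8}$)
$D{\left(-223 \right)} - L{\left(-182,\frac{W{\left(-7 \right)}}{-76} \right)} = \left(13 - 223 \left(-1 - 223\right)\right) - - \frac{5}{8} = \left(13 - -49952\right) + \frac{5}{8} = \left(13 + 49952\right) + \frac{5}{8} = 49965 + \frac{5}{8} = \frac{399725}{8}$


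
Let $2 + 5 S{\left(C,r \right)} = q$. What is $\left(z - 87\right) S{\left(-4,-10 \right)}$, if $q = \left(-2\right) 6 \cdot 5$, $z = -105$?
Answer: $\frac{11904}{5} \approx 2380.8$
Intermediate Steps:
$q = -60$ ($q = \left(-12\right) 5 = -60$)
$S{\left(C,r \right)} = - \frac{62}{5}$ ($S{\left(C,r \right)} = - \frac{2}{5} + \frac{1}{5} \left(-60\right) = - \frac{2}{5} - 12 = - \frac{62}{5}$)
$\left(z - 87\right) S{\left(-4,-10 \right)} = \left(-105 - 87\right) \left(- \frac{62}{5}\right) = \left(-192\right) \left(- \frac{62}{5}\right) = \frac{11904}{5}$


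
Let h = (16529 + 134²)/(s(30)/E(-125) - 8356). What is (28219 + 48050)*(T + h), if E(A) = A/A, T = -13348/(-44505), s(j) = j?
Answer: -1573594694077/5370270 ≈ -2.9302e+5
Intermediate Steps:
T = 13348/44505 (T = -13348*(-1/44505) = 13348/44505 ≈ 0.29992)
E(A) = 1
h = -34485/8326 (h = (16529 + 134²)/(30/1 - 8356) = (16529 + 17956)/(30*1 - 8356) = 34485/(30 - 8356) = 34485/(-8326) = 34485*(-1/8326) = -34485/8326 ≈ -4.1418)
(28219 + 48050)*(T + h) = (28219 + 48050)*(13348/44505 - 34485/8326) = 76269*(-61896499/16110810) = -1573594694077/5370270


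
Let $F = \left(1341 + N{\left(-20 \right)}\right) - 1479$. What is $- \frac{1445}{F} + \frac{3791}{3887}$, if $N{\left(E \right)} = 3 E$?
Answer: $\frac{6367333}{769626} \approx 8.2733$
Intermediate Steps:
$F = -198$ ($F = \left(1341 + 3 \left(-20\right)\right) - 1479 = \left(1341 - 60\right) - 1479 = 1281 - 1479 = -198$)
$- \frac{1445}{F} + \frac{3791}{3887} = - \frac{1445}{-198} + \frac{3791}{3887} = \left(-1445\right) \left(- \frac{1}{198}\right) + 3791 \cdot \frac{1}{3887} = \frac{1445}{198} + \frac{3791}{3887} = \frac{6367333}{769626}$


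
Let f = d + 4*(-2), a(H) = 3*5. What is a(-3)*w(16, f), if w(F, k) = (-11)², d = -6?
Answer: 1815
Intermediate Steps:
a(H) = 15
f = -14 (f = -6 + 4*(-2) = -6 - 8 = -14)
w(F, k) = 121
a(-3)*w(16, f) = 15*121 = 1815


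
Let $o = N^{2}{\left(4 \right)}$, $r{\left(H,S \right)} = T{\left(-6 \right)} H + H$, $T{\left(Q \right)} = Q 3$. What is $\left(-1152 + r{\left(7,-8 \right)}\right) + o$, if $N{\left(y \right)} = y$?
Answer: $-1255$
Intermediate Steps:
$T{\left(Q \right)} = 3 Q$
$r{\left(H,S \right)} = - 17 H$ ($r{\left(H,S \right)} = 3 \left(-6\right) H + H = - 18 H + H = - 17 H$)
$o = 16$ ($o = 4^{2} = 16$)
$\left(-1152 + r{\left(7,-8 \right)}\right) + o = \left(-1152 - 119\right) + 16 = -1271 + 16 = -1255$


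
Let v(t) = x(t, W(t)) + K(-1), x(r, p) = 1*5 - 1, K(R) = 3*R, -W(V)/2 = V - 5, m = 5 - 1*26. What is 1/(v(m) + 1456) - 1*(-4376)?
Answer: 6375833/1457 ≈ 4376.0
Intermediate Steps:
m = -21 (m = 5 - 26 = -21)
W(V) = 10 - 2*V (W(V) = -2*(V - 5) = -2*(-5 + V) = 10 - 2*V)
x(r, p) = 4 (x(r, p) = 5 - 1 = 4)
v(t) = 1 (v(t) = 4 + 3*(-1) = 4 - 3 = 1)
1/(v(m) + 1456) - 1*(-4376) = 1/(1 + 1456) - 1*(-4376) = 1/1457 + 4376 = 6375833/1457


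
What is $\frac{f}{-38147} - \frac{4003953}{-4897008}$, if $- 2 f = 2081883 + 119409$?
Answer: $\frac{1847537020753}{62268721392} \approx 29.67$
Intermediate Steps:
$f = -1100646$ ($f = - \frac{2081883 + 119409}{2} = \left(- \frac{1}{2}\right) 2201292 = -1100646$)
$\frac{f}{-38147} - \frac{4003953}{-4897008} = - \frac{1100646}{-38147} - \frac{4003953}{-4897008} = \left(-1100646\right) \left(- \frac{1}{38147}\right) - - \frac{1334651}{1632336} = \frac{1100646}{38147} + \frac{1334651}{1632336} = \frac{1847537020753}{62268721392}$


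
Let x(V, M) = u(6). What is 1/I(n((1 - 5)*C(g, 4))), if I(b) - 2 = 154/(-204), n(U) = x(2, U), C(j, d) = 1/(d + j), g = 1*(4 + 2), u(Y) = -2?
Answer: 102/127 ≈ 0.80315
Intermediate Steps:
x(V, M) = -2
g = 6 (g = 1*6 = 6)
n(U) = -2
I(b) = 127/102 (I(b) = 2 + 154/(-204) = 2 + 154*(-1/204) = 2 - 77/102 = 127/102)
1/I(n((1 - 5)*C(g, 4))) = 1/(127/102) = 102/127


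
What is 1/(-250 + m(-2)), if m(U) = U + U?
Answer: -1/254 ≈ -0.0039370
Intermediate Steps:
m(U) = 2*U
1/(-250 + m(-2)) = 1/(-250 + 2*(-2)) = 1/(-250 - 4) = 1/(-254) = -1/254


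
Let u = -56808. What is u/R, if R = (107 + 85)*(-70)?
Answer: 2367/560 ≈ 4.2268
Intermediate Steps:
R = -13440 (R = 192*(-70) = -13440)
u/R = -56808/(-13440) = -56808*(-1/13440) = 2367/560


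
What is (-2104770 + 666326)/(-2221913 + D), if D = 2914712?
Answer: -1438444/692799 ≈ -2.0763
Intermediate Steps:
(-2104770 + 666326)/(-2221913 + D) = (-2104770 + 666326)/(-2221913 + 2914712) = -1438444/692799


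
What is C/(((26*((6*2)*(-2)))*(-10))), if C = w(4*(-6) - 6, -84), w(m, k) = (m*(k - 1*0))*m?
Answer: -315/26 ≈ -12.115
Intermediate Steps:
w(m, k) = k*m² (w(m, k) = (m*(k + 0))*m = (m*k)*m = (k*m)*m = k*m²)
C = -75600 (C = -84*(4*(-6) - 6)² = -84*(-24 - 6)² = -84*(-30)² = -84*900 = -75600)
C/(((26*((6*2)*(-2)))*(-10))) = -75600/((26*((6*2)*(-2)))*(-10)) = -75600/((26*(12*(-2)))*(-10)) = -75600/((26*(-24))*(-10)) = -75600/((-624*(-10))) = -75600/6240 = -75600*1/6240 = -315/26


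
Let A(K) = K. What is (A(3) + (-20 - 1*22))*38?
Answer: -1482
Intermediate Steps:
(A(3) + (-20 - 1*22))*38 = (3 + (-20 - 1*22))*38 = (3 + (-20 - 22))*38 = (3 - 42)*38 = -39*38 = -1482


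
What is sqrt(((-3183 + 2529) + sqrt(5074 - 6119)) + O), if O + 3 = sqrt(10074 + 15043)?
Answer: sqrt(-657 + sqrt(25117) + I*sqrt(1045)) ≈ 0.72354 + 22.339*I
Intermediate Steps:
O = -3 + sqrt(25117) (O = -3 + sqrt(10074 + 15043) = -3 + sqrt(25117) ≈ 155.48)
sqrt(((-3183 + 2529) + sqrt(5074 - 6119)) + O) = sqrt(((-3183 + 2529) + sqrt(5074 - 6119)) + (-3 + sqrt(25117))) = sqrt((-654 + sqrt(-1045)) + (-3 + sqrt(25117))) = sqrt((-654 + I*sqrt(1045)) + (-3 + sqrt(25117))) = sqrt(-657 + sqrt(25117) + I*sqrt(1045))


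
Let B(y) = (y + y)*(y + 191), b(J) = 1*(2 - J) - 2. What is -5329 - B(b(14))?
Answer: -373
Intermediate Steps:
b(J) = -J (b(J) = (2 - J) - 2 = -J)
B(y) = 2*y*(191 + y) (B(y) = (2*y)*(191 + y) = 2*y*(191 + y))
-5329 - B(b(14)) = -5329 - 2*(-1*14)*(191 - 1*14) = -5329 - 2*(-14)*(191 - 14) = -5329 - 2*(-14)*177 = -5329 - 1*(-4956) = -5329 + 4956 = -373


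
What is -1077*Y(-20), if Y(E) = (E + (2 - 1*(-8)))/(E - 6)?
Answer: -5385/13 ≈ -414.23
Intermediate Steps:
Y(E) = (10 + E)/(-6 + E) (Y(E) = (E + (2 + 8))/(-6 + E) = (E + 10)/(-6 + E) = (10 + E)/(-6 + E))
-1077*Y(-20) = -1077*(10 - 20)/(-6 - 20) = -1077*(-10)/(-26) = -(-1077)*(-10)/26 = -1077*5/13 = -5385/13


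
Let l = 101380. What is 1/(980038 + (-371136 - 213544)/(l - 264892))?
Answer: 20439/20031069767 ≈ 1.0204e-6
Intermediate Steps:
1/(980038 + (-371136 - 213544)/(l - 264892)) = 1/(980038 + (-371136 - 213544)/(101380 - 264892)) = 1/(980038 - 584680/(-163512)) = 1/(980038 - 584680*(-1/163512)) = 1/(980038 + 73085/20439) = 1/(20031069767/20439) = 20439/20031069767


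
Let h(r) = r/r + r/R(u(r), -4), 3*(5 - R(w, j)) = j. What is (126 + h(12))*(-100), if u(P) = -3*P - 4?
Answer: -244900/19 ≈ -12889.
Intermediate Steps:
u(P) = -4 - 3*P
R(w, j) = 5 - j/3
h(r) = 1 + 3*r/19 (h(r) = r/r + r/(5 - ⅓*(-4)) = 1 + r/(5 + 4/3) = 1 + r/(19/3) = 1 + r*(3/19) = 1 + 3*r/19)
(126 + h(12))*(-100) = (126 + (1 + (3/19)*12))*(-100) = (126 + (1 + 36/19))*(-100) = (126 + 55/19)*(-100) = (2449/19)*(-100) = -244900/19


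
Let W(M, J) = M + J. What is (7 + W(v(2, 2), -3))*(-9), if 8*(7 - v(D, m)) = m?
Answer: -387/4 ≈ -96.750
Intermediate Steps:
v(D, m) = 7 - m/8
W(M, J) = J + M
(7 + W(v(2, 2), -3))*(-9) = (7 + (-3 + (7 - ⅛*2)))*(-9) = (7 + (-3 + (7 - ¼)))*(-9) = (7 + (-3 + 27/4))*(-9) = (7 + 15/4)*(-9) = (43/4)*(-9) = -387/4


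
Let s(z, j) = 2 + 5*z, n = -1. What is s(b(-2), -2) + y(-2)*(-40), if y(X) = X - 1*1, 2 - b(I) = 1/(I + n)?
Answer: 401/3 ≈ 133.67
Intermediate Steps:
b(I) = 2 - 1/(-1 + I) (b(I) = 2 - 1/(I - 1) = 2 - 1/(-1 + I))
y(X) = -1 + X (y(X) = X - 1 = -1 + X)
s(b(-2), -2) + y(-2)*(-40) = (2 + 5*((-3 + 2*(-2))/(-1 - 2))) + (-1 - 2)*(-40) = (2 + 5*((-3 - 4)/(-3))) - 3*(-40) = (2 + 5*(-⅓*(-7))) + 120 = (2 + 5*(7/3)) + 120 = (2 + 35/3) + 120 = 41/3 + 120 = 401/3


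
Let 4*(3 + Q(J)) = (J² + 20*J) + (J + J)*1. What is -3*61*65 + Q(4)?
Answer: -11872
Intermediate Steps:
Q(J) = -3 + J²/4 + 11*J/2 (Q(J) = -3 + ((J² + 20*J) + (J + J)*1)/4 = -3 + ((J² + 20*J) + (2*J)*1)/4 = -3 + ((J² + 20*J) + 2*J)/4 = -3 + (J² + 22*J)/4 = -3 + (J²/4 + 11*J/2) = -3 + J²/4 + 11*J/2)
-3*61*65 + Q(4) = -3*61*65 + (-3 + (¼)*4² + (11/2)*4) = -183*65 + (-3 + (¼)*16 + 22) = -11895 + (-3 + 4 + 22) = -11895 + 23 = -11872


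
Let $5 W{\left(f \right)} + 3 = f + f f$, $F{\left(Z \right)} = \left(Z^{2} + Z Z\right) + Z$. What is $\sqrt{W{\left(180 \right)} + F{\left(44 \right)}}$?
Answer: $\frac{\sqrt{260785}}{5} \approx 102.13$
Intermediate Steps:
$F{\left(Z \right)} = Z + 2 Z^{2}$ ($F{\left(Z \right)} = \left(Z^{2} + Z^{2}\right) + Z = 2 Z^{2} + Z = Z + 2 Z^{2}$)
$W{\left(f \right)} = - \frac{3}{5} + \frac{f}{5} + \frac{f^{2}}{5}$ ($W{\left(f \right)} = - \frac{3}{5} + \frac{f + f f}{5} = - \frac{3}{5} + \frac{f + f^{2}}{5} = - \frac{3}{5} + \left(\frac{f}{5} + \frac{f^{2}}{5}\right) = - \frac{3}{5} + \frac{f}{5} + \frac{f^{2}}{5}$)
$\sqrt{W{\left(180 \right)} + F{\left(44 \right)}} = \sqrt{\left(- \frac{3}{5} + \frac{1}{5} \cdot 180 + \frac{180^{2}}{5}\right) + 44 \left(1 + 2 \cdot 44\right)} = \sqrt{\left(- \frac{3}{5} + 36 + \frac{1}{5} \cdot 32400\right) + 44 \left(1 + 88\right)} = \sqrt{\left(- \frac{3}{5} + 36 + 6480\right) + 44 \cdot 89} = \sqrt{\frac{32577}{5} + 3916} = \sqrt{\frac{52157}{5}} = \frac{\sqrt{260785}}{5}$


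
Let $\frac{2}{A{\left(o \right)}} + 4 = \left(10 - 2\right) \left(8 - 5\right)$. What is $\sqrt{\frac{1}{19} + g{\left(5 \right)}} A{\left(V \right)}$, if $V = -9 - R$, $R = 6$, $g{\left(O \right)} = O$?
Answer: $\frac{2 \sqrt{114}}{95} \approx 0.22478$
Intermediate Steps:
$V = -15$ ($V = -9 - 6 = -15$)
$A{\left(o \right)} = \frac{1}{10}$ ($A{\left(o \right)} = \frac{2}{-4 + \left(10 - 2\right) \left(8 - 5\right)} = \frac{2}{-4 + 8 \cdot 3} = \frac{2}{-4 + 24} = \frac{2}{20} = 2 \cdot \frac{1}{20} = \frac{1}{10}$)
$\sqrt{\frac{1}{19} + g{\left(5 \right)}} A{\left(V \right)} = \sqrt{\frac{1}{19} + 5} \cdot \frac{1}{10} = \sqrt{\frac{96}{19}} \cdot \frac{1}{10} = \frac{4 \sqrt{114}}{19} \cdot \frac{1}{10} = \frac{2 \sqrt{114}}{95}$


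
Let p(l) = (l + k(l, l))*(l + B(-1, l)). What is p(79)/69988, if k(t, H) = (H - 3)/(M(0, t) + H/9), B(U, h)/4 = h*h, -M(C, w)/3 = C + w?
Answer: 25610747/909844 ≈ 28.148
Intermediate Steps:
M(C, w) = -3*C - 3*w (M(C, w) = -3*(C + w) = -3*C - 3*w)
B(U, h) = 4*h**2 (B(U, h) = 4*(h*h) = 4*h**2)
k(t, H) = (-3 + H)/(-3*t + H/9) (k(t, H) = (H - 3)/((-3*0 - 3*t) + H/9) = (-3 + H)/((0 - 3*t) + H*(1/9)) = (-3 + H)/(-3*t + H/9))
p(l) = (l + 4*l**2)*(l - 9*(-3 + l)/(26*l)) (p(l) = (l + 9*(-3 + l)/(l - 27*l))*(l + 4*l**2) = (l + 9*(-3 + l)/((-26*l)))*(l + 4*l**2) = (l + 9*(-1/(26*l))*(-3 + l))*(l + 4*l**2) = (l - 9*(-3 + l)/(26*l))*(l + 4*l**2) = (l + 4*l**2)*(l - 9*(-3 + l)/(26*l)))
p(79)/69988 = (27/26 + 4*79**3 - 5/13*79**2 + (99/26)*79)/69988 = (27/26 + 4*493039 - 5/13*6241 + 7821/26)*(1/69988) = (27/26 + 1972156 - 31205/13 + 7821/26)*(1/69988) = (25610747/13)*(1/69988) = 25610747/909844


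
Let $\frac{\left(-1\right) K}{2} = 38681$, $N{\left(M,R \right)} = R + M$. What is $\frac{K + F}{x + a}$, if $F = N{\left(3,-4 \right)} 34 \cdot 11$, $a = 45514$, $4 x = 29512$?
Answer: $- \frac{19434}{13223} \approx -1.4697$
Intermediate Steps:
$N{\left(M,R \right)} = M + R$
$K = -77362$ ($K = \left(-2\right) 38681 = -77362$)
$x = 7378$ ($x = \frac{1}{4} \cdot 29512 = 7378$)
$F = -374$ ($F = \left(3 - 4\right) 34 \cdot 11 = \left(-1\right) 34 \cdot 11 = \left(-34\right) 11 = -374$)
$\frac{K + F}{x + a} = \frac{-77362 - 374}{7378 + 45514} = - \frac{77736}{52892} = \left(-77736\right) \frac{1}{52892} = - \frac{19434}{13223}$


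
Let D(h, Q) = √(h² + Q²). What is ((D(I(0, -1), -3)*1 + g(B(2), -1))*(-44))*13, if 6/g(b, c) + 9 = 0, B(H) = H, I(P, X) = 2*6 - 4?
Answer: 1144/3 - 572*√73 ≈ -4505.8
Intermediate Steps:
I(P, X) = 8 (I(P, X) = 12 - 4 = 8)
g(b, c) = -⅔ (g(b, c) = 6/(-9 + 0) = 6/(-9) = 6*(-⅑) = -⅔)
D(h, Q) = √(Q² + h²)
((D(I(0, -1), -3)*1 + g(B(2), -1))*(-44))*13 = ((√((-3)² + 8²)*1 - ⅔)*(-44))*13 = ((√(9 + 64)*1 - ⅔)*(-44))*13 = ((√73*1 - ⅔)*(-44))*13 = ((√73 - ⅔)*(-44))*13 = ((-⅔ + √73)*(-44))*13 = (88/3 - 44*√73)*13 = 1144/3 - 572*√73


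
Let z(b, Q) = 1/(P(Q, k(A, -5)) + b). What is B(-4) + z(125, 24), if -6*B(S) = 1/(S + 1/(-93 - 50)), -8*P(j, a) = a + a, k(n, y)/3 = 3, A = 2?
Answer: 83965/1688058 ≈ 0.049741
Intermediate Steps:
k(n, y) = 9 (k(n, y) = 3*3 = 9)
P(j, a) = -a/4 (P(j, a) = -(a + a)/8 = -a/4)
B(S) = -1/(6*(-1/143 + S)) (B(S) = -1/(6*(S + 1/(-93 - 50))) = -1/(6*(S + 1/(-143))) = -1/(6*(S - 1/143)) = -1/(6*(-1/143 + S)))
z(b, Q) = 1/(-9/4 + b) (z(b, Q) = 1/(-1/4*9 + b) = 1/(-9/4 + b))
B(-4) + z(125, 24) = -143/(-6 + 858*(-4)) + 4/(-9 + 4*125) = -143/(-6 - 3432) + 4/(-9 + 500) = -143/(-3438) + 4/491 = -143*(-1/3438) + 4*(1/491) = 143/3438 + 4/491 = 83965/1688058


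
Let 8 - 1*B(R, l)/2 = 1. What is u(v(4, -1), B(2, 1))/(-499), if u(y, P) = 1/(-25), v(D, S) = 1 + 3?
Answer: 1/12475 ≈ 8.0160e-5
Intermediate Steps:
B(R, l) = 14 (B(R, l) = 16 - 2*1 = 16 - 2 = 14)
v(D, S) = 4
u(y, P) = -1/25
u(v(4, -1), B(2, 1))/(-499) = -1/25/(-499) = -1/25*(-1/499) = 1/12475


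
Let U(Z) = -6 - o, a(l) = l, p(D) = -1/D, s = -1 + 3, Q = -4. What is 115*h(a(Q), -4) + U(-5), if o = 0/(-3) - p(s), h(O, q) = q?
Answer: -933/2 ≈ -466.50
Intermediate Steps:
s = 2
o = ½ (o = 0/(-3) - (-1)/2 = 0*(-⅓) - (-1)/2 = 0 - 1*(-½) = 0 + ½ = ½ ≈ 0.50000)
U(Z) = -13/2 (U(Z) = -6 - 1*½ = -6 - ½ = -13/2)
115*h(a(Q), -4) + U(-5) = 115*(-4) - 13/2 = -460 - 13/2 = -933/2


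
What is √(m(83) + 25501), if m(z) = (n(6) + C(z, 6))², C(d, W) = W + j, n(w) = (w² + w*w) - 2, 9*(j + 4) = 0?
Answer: 19*√85 ≈ 175.17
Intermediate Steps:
j = -4 (j = -4 + (⅑)*0 = -4 + 0 = -4)
n(w) = -2 + 2*w² (n(w) = (w² + w²) - 2 = 2*w² - 2 = -2 + 2*w²)
C(d, W) = -4 + W (C(d, W) = W - 4 = -4 + W)
m(z) = 5184 (m(z) = ((-2 + 2*6²) + (-4 + 6))² = ((-2 + 2*36) + 2)² = ((-2 + 72) + 2)² = (70 + 2)² = 72² = 5184)
√(m(83) + 25501) = √(5184 + 25501) = √30685 = 19*√85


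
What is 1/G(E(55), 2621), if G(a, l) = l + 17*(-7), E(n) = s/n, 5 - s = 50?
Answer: 1/2502 ≈ 0.00039968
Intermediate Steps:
s = -45 (s = 5 - 1*50 = 5 - 50 = -45)
E(n) = -45/n
G(a, l) = -119 + l (G(a, l) = l - 119 = -119 + l)
1/G(E(55), 2621) = 1/(-119 + 2621) = 1/2502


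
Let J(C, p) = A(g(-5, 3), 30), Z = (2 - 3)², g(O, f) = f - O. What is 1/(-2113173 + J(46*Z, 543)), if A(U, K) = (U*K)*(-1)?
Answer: -1/2113413 ≈ -4.7317e-7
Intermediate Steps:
Z = 1 (Z = (-1)² = 1)
A(U, K) = -K*U (A(U, K) = (K*U)*(-1) = -K*U)
J(C, p) = -240 (J(C, p) = -1*30*(3 - 1*(-5)) = -1*30*(3 + 5) = -1*30*8 = -240)
1/(-2113173 + J(46*Z, 543)) = 1/(-2113173 - 240) = 1/(-2113413) = -1/2113413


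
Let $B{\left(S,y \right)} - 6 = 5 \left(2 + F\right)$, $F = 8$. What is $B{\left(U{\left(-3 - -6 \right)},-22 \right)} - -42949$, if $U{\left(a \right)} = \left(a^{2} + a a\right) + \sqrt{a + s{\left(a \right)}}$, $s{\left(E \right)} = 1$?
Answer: $43005$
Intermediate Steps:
$U{\left(a \right)} = \sqrt{1 + a} + 2 a^{2}$ ($U{\left(a \right)} = \left(a^{2} + a a\right) + \sqrt{a + 1} = \left(a^{2} + a^{2}\right) + \sqrt{1 + a} = 2 a^{2} + \sqrt{1 + a} = \sqrt{1 + a} + 2 a^{2}$)
$B{\left(S,y \right)} = 56$ ($B{\left(S,y \right)} = 6 + 5 \left(2 + 8\right) = 6 + 5 \cdot 10 = 6 + 50 = 56$)
$B{\left(U{\left(-3 - -6 \right)},-22 \right)} - -42949 = 56 - -42949 = 56 + 42949 = 43005$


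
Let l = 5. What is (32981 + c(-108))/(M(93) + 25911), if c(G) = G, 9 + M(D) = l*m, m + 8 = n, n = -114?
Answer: 32873/25292 ≈ 1.2997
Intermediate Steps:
m = -122 (m = -8 - 114 = -122)
M(D) = -619 (M(D) = -9 + 5*(-122) = -9 - 610 = -619)
(32981 + c(-108))/(M(93) + 25911) = (32981 - 108)/(-619 + 25911) = 32873/25292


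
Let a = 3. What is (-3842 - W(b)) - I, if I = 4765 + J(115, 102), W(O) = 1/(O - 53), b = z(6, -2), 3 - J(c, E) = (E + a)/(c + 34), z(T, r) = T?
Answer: -60290746/7003 ≈ -8609.3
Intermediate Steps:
J(c, E) = 3 - (3 + E)/(34 + c) (J(c, E) = 3 - (E + 3)/(c + 34) = 3 - (3 + E)/(34 + c))
b = 6
W(O) = 1/(-53 + O)
I = 710327/149 (I = 4765 + (99 - 1*102 + 3*115)/(34 + 115) = 4765 + (99 - 102 + 345)/149 = 4765 + (1/149)*342 = 4765 + 342/149 = 710327/149 ≈ 4767.3)
(-3842 - W(b)) - I = (-3842 - 1/(-53 + 6)) - 1*710327/149 = (-3842 - 1/(-47)) - 710327/149 = (-3842 - 1*(-1/47)) - 710327/149 = (-3842 + 1/47) - 710327/149 = -180573/47 - 710327/149 = -60290746/7003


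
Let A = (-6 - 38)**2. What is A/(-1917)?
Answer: -1936/1917 ≈ -1.0099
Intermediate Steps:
A = 1936 (A = (-44)**2 = 1936)
A/(-1917) = 1936/(-1917) = 1936*(-1/1917) = -1936/1917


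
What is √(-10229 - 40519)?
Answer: 2*I*√12687 ≈ 225.27*I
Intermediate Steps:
√(-10229 - 40519) = √(-50748) = 2*I*√12687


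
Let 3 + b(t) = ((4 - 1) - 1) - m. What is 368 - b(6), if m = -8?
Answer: 361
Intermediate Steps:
b(t) = 7 (b(t) = -3 + (((4 - 1) - 1) - 1*(-8)) = -3 + ((3 - 1) + 8) = -3 + (2 + 8) = -3 + 10 = 7)
368 - b(6) = 368 - 1*7 = 368 - 7 = 361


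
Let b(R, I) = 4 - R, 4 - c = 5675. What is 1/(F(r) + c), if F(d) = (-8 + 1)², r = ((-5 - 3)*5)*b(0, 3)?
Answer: -1/5622 ≈ -0.00017787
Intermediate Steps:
c = -5671 (c = 4 - 1*5675 = 4 - 5675 = -5671)
r = -160 (r = ((-5 - 3)*5)*(4 - 1*0) = (-8*5)*(4 + 0) = -40*4 = -160)
F(d) = 49 (F(d) = (-7)² = 49)
1/(F(r) + c) = 1/(49 - 5671) = 1/(-5622) = -1/5622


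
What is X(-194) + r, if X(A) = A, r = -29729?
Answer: -29923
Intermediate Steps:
X(-194) + r = -194 - 29729 = -29923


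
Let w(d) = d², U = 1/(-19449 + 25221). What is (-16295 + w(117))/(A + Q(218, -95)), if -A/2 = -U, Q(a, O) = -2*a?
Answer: 7520916/1258295 ≈ 5.9771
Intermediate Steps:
U = 1/5772 ≈ 0.00017325
A = 1/2886 (A = -(-2)/5772 = -2*(-1/5772) = 1/2886 ≈ 0.00034650)
(-16295 + w(117))/(A + Q(218, -95)) = (-16295 + 117²)/(1/2886 - 2*218) = (-16295 + 13689)/(1/2886 - 436) = -2606/(-1258295/2886) = -2606*(-2886/1258295) = 7520916/1258295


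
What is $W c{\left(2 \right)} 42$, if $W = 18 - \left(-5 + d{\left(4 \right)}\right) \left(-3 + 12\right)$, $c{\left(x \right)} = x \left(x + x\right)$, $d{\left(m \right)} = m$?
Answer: $9072$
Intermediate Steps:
$c{\left(x \right)} = 2 x^{2}$ ($c{\left(x \right)} = x 2 x = 2 x^{2}$)
$W = 27$ ($W = 18 - \left(-5 + 4\right) \left(-3 + 12\right) = 18 - \left(-1\right) 9 = 18 - -9 = 18 + 9 = 27$)
$W c{\left(2 \right)} 42 = 27 \cdot 2 \cdot 2^{2} \cdot 42 = 27 \cdot 2 \cdot 4 \cdot 42 = 27 \cdot 8 \cdot 42 = 216 \cdot 42 = 9072$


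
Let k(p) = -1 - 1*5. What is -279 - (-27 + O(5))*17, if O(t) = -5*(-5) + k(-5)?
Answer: -143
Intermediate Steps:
k(p) = -6 (k(p) = -1 - 5 = -6)
O(t) = 19 (O(t) = -5*(-5) - 6 = 25 - 6 = 19)
-279 - (-27 + O(5))*17 = -279 - (-27 + 19)*17 = -279 - (-8)*17 = -279 - 1*(-136) = -279 + 136 = -143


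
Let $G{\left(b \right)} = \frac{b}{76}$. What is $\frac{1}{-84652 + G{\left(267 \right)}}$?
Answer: $- \frac{76}{6433285} \approx -1.1814 \cdot 10^{-5}$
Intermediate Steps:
$G{\left(b \right)} = \frac{b}{76}$ ($G{\left(b \right)} = b \frac{1}{76} = \frac{b}{76}$)
$\frac{1}{-84652 + G{\left(267 \right)}} = \frac{1}{-84652 + \frac{1}{76} \cdot 267} = \frac{1}{-84652 + \frac{267}{76}} = \frac{1}{- \frac{6433285}{76}} = - \frac{76}{6433285}$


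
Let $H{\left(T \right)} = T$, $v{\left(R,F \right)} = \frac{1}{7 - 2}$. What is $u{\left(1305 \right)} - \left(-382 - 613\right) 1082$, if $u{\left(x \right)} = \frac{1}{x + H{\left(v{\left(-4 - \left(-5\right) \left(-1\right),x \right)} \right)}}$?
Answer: $\frac{7025826345}{6526} \approx 1.0766 \cdot 10^{6}$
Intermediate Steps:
$v{\left(R,F \right)} = \frac{1}{5}$
$u{\left(x \right)} = \frac{1}{\frac{1}{5} + x}$ ($u{\left(x \right)} = \frac{1}{x + \frac{1}{5}} = \frac{1}{\frac{1}{5} + x}$)
$u{\left(1305 \right)} - \left(-382 - 613\right) 1082 = \frac{5}{1 + 5 \cdot 1305} - \left(-382 - 613\right) 1082 = \frac{5}{1 + 6525} - \left(-995\right) 1082 = \frac{5}{6526} - -1076590 = 5 \cdot \frac{1}{6526} + 1076590 = \frac{5}{6526} + 1076590 = \frac{7025826345}{6526}$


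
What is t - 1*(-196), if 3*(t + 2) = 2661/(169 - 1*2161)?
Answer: 385561/1992 ≈ 193.55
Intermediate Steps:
t = -4871/1992 (t = -2 + (2661/(169 - 1*2161))/3 = -2 + (2661/(169 - 2161))/3 = -2 + (2661/(-1992))/3 = -2 + (2661*(-1/1992))/3 = -2 + (⅓)*(-887/664) = -2 - 887/1992 = -4871/1992 ≈ -2.4453)
t - 1*(-196) = -4871/1992 - 1*(-196) = -4871/1992 + 196 = 385561/1992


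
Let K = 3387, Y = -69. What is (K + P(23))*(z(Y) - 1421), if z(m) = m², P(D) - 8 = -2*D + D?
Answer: 11262480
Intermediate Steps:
P(D) = 8 - D (P(D) = 8 + (-2*D + D) = 8 - D)
(K + P(23))*(z(Y) - 1421) = (3387 + (8 - 1*23))*((-69)² - 1421) = (3387 + (8 - 23))*(4761 - 1421) = (3387 - 15)*3340 = 3372*3340 = 11262480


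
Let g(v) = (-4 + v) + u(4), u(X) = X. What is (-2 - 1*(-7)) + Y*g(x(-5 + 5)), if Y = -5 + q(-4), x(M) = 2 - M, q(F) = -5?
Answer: -15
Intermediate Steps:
Y = -10 (Y = -5 - 5 = -10)
g(v) = v (g(v) = (-4 + v) + 4 = v)
(-2 - 1*(-7)) + Y*g(x(-5 + 5)) = (-2 - 1*(-7)) - 10*(2 - (-5 + 5)) = (-2 + 7) - 10*(2 - 1*0) = 5 - 10*(2 + 0) = 5 - 10*2 = 5 - 20 = -15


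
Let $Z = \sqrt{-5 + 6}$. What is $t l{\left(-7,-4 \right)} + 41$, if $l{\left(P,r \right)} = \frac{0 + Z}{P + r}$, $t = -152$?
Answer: $\frac{603}{11} \approx 54.818$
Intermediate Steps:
$Z = 1$ ($Z = \sqrt{1} = 1$)
$l{\left(P,r \right)} = \frac{1}{P + r}$ ($l{\left(P,r \right)} = \frac{0 + 1}{P + r} = 1 \frac{1}{P + r} = \frac{1}{P + r}$)
$t l{\left(-7,-4 \right)} + 41 = - \frac{152}{-7 - 4} + 41 = - \frac{152}{-11} + 41 = \left(-152\right) \left(- \frac{1}{11}\right) + 41 = \frac{152}{11} + 41 = \frac{603}{11}$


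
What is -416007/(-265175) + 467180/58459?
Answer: 148203809713/15501865325 ≈ 9.5604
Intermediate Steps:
-416007/(-265175) + 467180/58459 = -416007*(-1/265175) + 467180*(1/58459) = 416007/265175 + 467180/58459 = 148203809713/15501865325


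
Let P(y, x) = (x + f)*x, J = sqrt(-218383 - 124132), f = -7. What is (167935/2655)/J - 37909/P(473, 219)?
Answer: -37909/46428 - 33587*I*sqrt(342515)/181875465 ≈ -0.81651 - 0.10808*I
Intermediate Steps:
J = I*sqrt(342515) (J = sqrt(-342515) = I*sqrt(342515) ≈ 585.25*I)
P(y, x) = x*(-7 + x) (P(y, x) = (x - 7)*x = (-7 + x)*x = x*(-7 + x))
(167935/2655)/J - 37909/P(473, 219) = (167935/2655)/((I*sqrt(342515))) - 37909*1/(219*(-7 + 219)) = (167935*(1/2655))*(-I*sqrt(342515)/342515) - 37909/(219*212) = 33587*(-I*sqrt(342515)/342515)/531 - 37909/46428 = -33587*I*sqrt(342515)/181875465 - 37909*1/46428 = -33587*I*sqrt(342515)/181875465 - 37909/46428 = -37909/46428 - 33587*I*sqrt(342515)/181875465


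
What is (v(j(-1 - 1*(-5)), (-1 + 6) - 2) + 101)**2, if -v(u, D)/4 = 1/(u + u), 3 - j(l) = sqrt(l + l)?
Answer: 9057 - 760*sqrt(2) ≈ 7982.2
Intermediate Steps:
j(l) = 3 - sqrt(2)*sqrt(l) (j(l) = 3 - sqrt(l + l) = 3 - sqrt(2*l) = 3 - sqrt(2)*sqrt(l))
v(u, D) = -2/u (v(u, D) = -4/(u + u) = -4*1/(2*u) = -2/u)
(v(j(-1 - 1*(-5)), (-1 + 6) - 2) + 101)**2 = (-2/(3 - sqrt(2)*sqrt(-1 - 1*(-5))) + 101)**2 = (-2/(3 - sqrt(2)*sqrt(-1 + 5)) + 101)**2 = (-2/(3 - sqrt(2)*sqrt(4)) + 101)**2 = (-2/(3 - 1*sqrt(2)*2) + 101)**2 = (-2/(3 - 2*sqrt(2)) + 101)**2 = (101 - 2/(3 - 2*sqrt(2)))**2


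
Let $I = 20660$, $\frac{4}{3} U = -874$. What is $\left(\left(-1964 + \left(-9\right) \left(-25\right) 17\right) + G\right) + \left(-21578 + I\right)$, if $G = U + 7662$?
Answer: $\frac{15899}{2} \approx 7949.5$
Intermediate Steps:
$U = - \frac{1311}{2}$ ($U = \frac{3}{4} \left(-874\right) = - \frac{1311}{2} \approx -655.5$)
$G = \frac{14013}{2}$ ($G = - \frac{1311}{2} + 7662 = \frac{14013}{2} \approx 7006.5$)
$\left(\left(-1964 + \left(-9\right) \left(-25\right) 17\right) + G\right) + \left(-21578 + I\right) = \left(\left(-1964 + \left(-9\right) \left(-25\right) 17\right) + \frac{14013}{2}\right) + \left(-21578 + 20660\right) = \left(\left(-1964 + 225 \cdot 17\right) + \frac{14013}{2}\right) - 918 = \left(\left(-1964 + 3825\right) + \frac{14013}{2}\right) - 918 = \left(1861 + \frac{14013}{2}\right) - 918 = \frac{17735}{2} - 918 = \frac{15899}{2}$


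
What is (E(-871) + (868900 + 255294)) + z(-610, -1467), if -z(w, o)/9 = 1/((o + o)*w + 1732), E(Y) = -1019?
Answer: 2012136563591/1791472 ≈ 1.1232e+6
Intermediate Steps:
z(w, o) = -9/(1732 + 2*o*w) (z(w, o) = -9/((o + o)*w + 1732) = -9/((2*o)*w + 1732) = -9/(2*o*w + 1732) = -9/(1732 + 2*o*w))
(E(-871) + (868900 + 255294)) + z(-610, -1467) = (-1019 + (868900 + 255294)) - 9/(1732 + 2*(-1467)*(-610)) = (-1019 + 1124194) - 9/(1732 + 1789740) = 1123175 - 9/1791472 = 2012136563591/1791472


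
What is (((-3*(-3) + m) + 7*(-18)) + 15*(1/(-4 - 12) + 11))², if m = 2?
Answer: 616225/256 ≈ 2407.1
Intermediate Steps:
(((-3*(-3) + m) + 7*(-18)) + 15*(1/(-4 - 12) + 11))² = (((-3*(-3) + 2) + 7*(-18)) + 15*(1/(-4 - 12) + 11))² = (((9 + 2) - 126) + 15*(1/(-16) + 11))² = ((11 - 126) + 15*(-1/16 + 11))² = (-115 + 15*(175/16))² = (-115 + 2625/16)² = (785/16)² = 616225/256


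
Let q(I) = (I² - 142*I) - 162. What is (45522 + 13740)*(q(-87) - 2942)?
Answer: 996727578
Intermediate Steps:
q(I) = -162 + I² - 142*I
(45522 + 13740)*(q(-87) - 2942) = (45522 + 13740)*((-162 + (-87)² - 142*(-87)) - 2942) = 59262*((-162 + 7569 + 12354) - 2942) = 59262*(19761 - 2942) = 59262*16819 = 996727578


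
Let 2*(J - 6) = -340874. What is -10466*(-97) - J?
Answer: 1185633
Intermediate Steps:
J = -170431 (J = 6 + (½)*(-340874) = 6 - 170437 = -170431)
-10466*(-97) - J = -10466*(-97) - 1*(-170431) = 1015202 + 170431 = 1185633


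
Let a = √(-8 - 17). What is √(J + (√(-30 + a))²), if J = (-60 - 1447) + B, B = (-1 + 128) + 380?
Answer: √(-1030 + 5*I) ≈ 0.0779 + 32.094*I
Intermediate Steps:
a = 5*I (a = √(-25) = 5*I ≈ 5.0*I)
B = 507 (B = 127 + 380 = 507)
J = -1000 (J = (-60 - 1447) + 507 = -1507 + 507 = -1000)
√(J + (√(-30 + a))²) = √(-1000 + (√(-30 + 5*I))²) = √(-1000 + (-30 + 5*I)) = √(-1030 + 5*I)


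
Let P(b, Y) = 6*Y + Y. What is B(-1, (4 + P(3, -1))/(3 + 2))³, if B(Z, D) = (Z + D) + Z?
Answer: -2197/125 ≈ -17.576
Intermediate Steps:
P(b, Y) = 7*Y
B(Z, D) = D + 2*Z (B(Z, D) = (D + Z) + Z = D + 2*Z)
B(-1, (4 + P(3, -1))/(3 + 2))³ = ((4 + 7*(-1))/(3 + 2) + 2*(-1))³ = ((4 - 7)/5 - 2)³ = (-3*⅕ - 2)³ = (-⅗ - 2)³ = (-13/5)³ = -2197/125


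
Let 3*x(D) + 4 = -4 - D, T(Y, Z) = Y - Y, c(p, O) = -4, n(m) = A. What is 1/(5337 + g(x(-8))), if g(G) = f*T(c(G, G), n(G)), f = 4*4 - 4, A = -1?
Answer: 1/5337 ≈ 0.00018737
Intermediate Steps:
f = 12 (f = 16 - 4 = 12)
n(m) = -1
T(Y, Z) = 0
x(D) = -8/3 - D/3 (x(D) = -4/3 + (-4 - D)/3 = -4/3 + (-4/3 - D/3) = -8/3 - D/3)
g(G) = 0 (g(G) = 12*0 = 0)
1/(5337 + g(x(-8))) = 1/(5337 + 0) = 1/5337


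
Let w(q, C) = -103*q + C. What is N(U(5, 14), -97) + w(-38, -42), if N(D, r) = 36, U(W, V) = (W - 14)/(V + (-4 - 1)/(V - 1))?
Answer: 3908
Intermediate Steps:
U(W, V) = (-14 + W)/(V - 5/(-1 + V))
w(q, C) = C - 103*q
N(U(5, 14), -97) + w(-38, -42) = 36 + (-42 - 103*(-38)) = 36 + (-42 + 3914) = 36 + 3872 = 3908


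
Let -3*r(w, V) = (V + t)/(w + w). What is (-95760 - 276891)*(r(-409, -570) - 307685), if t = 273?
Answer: 93791199453279/818 ≈ 1.1466e+11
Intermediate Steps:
r(w, V) = -(273 + V)/(6*w) (r(w, V) = -(V + 273)/(3*(w + w)) = -(273 + V)/(3*(2*w)) = -(273 + V)*1/(2*w)/3 = -(273 + V)/(6*w))
(-95760 - 276891)*(r(-409, -570) - 307685) = (-95760 - 276891)*((⅙)*(-273 - 1*(-570))/(-409) - 307685) = -372651*((⅙)*(-1/409)*(-273 + 570) - 307685) = -372651*((⅙)*(-1/409)*297 - 307685) = -372651*(-99/818 - 307685) = -372651*(-251686429/818) = 93791199453279/818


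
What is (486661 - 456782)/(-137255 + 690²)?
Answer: 29879/338845 ≈ 0.088179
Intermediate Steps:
(486661 - 456782)/(-137255 + 690²) = 29879/(-137255 + 476100) = 29879/338845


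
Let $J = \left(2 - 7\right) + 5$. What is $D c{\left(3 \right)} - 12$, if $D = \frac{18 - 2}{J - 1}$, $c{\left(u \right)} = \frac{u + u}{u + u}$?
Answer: $-28$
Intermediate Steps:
$J = 0$ ($J = -5 + 5 = 0$)
$c{\left(u \right)} = 1$ ($c{\left(u \right)} = \frac{2 u}{2 u} = 2 u \frac{1}{2 u} = 1$)
$D = -16$ ($D = \frac{18 - 2}{0 - 1} = \frac{16}{-1} = 16 \left(-1\right) = -16$)
$D c{\left(3 \right)} - 12 = \left(-16\right) 1 - 12 = -16 - 12 = -28$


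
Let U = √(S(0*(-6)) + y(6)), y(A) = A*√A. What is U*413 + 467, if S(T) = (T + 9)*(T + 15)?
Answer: 467 + 413*√(135 + 6*√6) ≈ 5520.1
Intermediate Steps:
y(A) = A^(3/2)
S(T) = (9 + T)*(15 + T)
U = √(135 + 6*√6) (U = √((135 + (0*(-6))² + 24*(0*(-6))) + 6^(3/2)) = √((135 + 0² + 24*0) + 6*√6) = √((135 + 0 + 0) + 6*√6) = √(135 + 6*√6) ≈ 12.235)
U*413 + 467 = √(135 + 6*√6)*413 + 467 = 413*√(135 + 6*√6) + 467 = 467 + 413*√(135 + 6*√6)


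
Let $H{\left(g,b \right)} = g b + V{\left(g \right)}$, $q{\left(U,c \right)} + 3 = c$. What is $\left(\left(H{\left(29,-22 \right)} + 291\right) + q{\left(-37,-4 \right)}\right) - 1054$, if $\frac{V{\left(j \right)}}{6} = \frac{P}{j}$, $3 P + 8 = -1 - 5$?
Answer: $- \frac{40860}{29} \approx -1409.0$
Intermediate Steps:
$q{\left(U,c \right)} = -3 + c$
$P = - \frac{14}{3}$ ($P = - \frac{8}{3} + \frac{-1 - 5}{3} = - \frac{8}{3} + \frac{1}{3} \left(-6\right) = - \frac{8}{3} - 2 = - \frac{14}{3} \approx -4.6667$)
$V{\left(j \right)} = - \frac{28}{j}$ ($V{\left(j \right)} = 6 \left(- \frac{14}{3 j}\right) = - \frac{28}{j}$)
$H{\left(g,b \right)} = - \frac{28}{g} + b g$ ($H{\left(g,b \right)} = g b - \frac{28}{g} = b g - \frac{28}{g} = - \frac{28}{g} + b g$)
$\left(\left(H{\left(29,-22 \right)} + 291\right) + q{\left(-37,-4 \right)}\right) - 1054 = \left(\left(\left(- \frac{28}{29} - 638\right) + 291\right) - 7\right) - 1054 = \left(\left(- \frac{18530}{29} + 291\right) - 7\right) - 1054 = \left(- \frac{10091}{29} - 7\right) - 1054 = - \frac{10294}{29} - 1054 = - \frac{40860}{29}$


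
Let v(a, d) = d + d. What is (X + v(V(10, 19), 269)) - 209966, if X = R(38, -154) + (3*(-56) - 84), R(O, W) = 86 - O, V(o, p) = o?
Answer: -209632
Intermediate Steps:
v(a, d) = 2*d
X = -204 (X = (86 - 1*38) + (3*(-56) - 84) = (86 - 38) + (-168 - 84) = 48 - 252 = -204)
(X + v(V(10, 19), 269)) - 209966 = (-204 + 2*269) - 209966 = (-204 + 538) - 209966 = 334 - 209966 = -209632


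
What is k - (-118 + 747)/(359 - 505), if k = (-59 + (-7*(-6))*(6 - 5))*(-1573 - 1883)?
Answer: 8578421/146 ≈ 58756.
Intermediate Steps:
k = 58752 (k = (-59 + 42*1)*(-3456) = (-59 + 42)*(-3456) = -17*(-3456) = 58752)
k - (-118 + 747)/(359 - 505) = 58752 - (-118 + 747)/(359 - 505) = 58752 - 629/(-146) = 58752 - 629*(-1)/146 = 58752 - 1*(-629/146) = 58752 + 629/146 = 8578421/146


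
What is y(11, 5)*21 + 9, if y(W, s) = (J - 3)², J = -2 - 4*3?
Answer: 6078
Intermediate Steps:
J = -14 (J = -2 - 12 = -14)
y(W, s) = 289 (y(W, s) = (-14 - 3)² = (-17)² = 289)
y(11, 5)*21 + 9 = 289*21 + 9 = 6069 + 9 = 6078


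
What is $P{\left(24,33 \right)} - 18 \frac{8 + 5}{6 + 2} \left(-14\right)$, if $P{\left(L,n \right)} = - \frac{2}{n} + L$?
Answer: $\frac{28607}{66} \approx 433.44$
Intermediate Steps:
$P{\left(L,n \right)} = L - \frac{2}{n}$
$P{\left(24,33 \right)} - 18 \frac{8 + 5}{6 + 2} \left(-14\right) = \left(24 - \frac{2}{33}\right) - 18 \frac{8 + 5}{6 + 2} \left(-14\right) = \left(24 - \frac{2}{33}\right) - 18 \cdot \frac{13}{8} \left(-14\right) = \left(24 - \frac{2}{33}\right) - 18 \cdot 13 \cdot \frac{1}{8} \left(-14\right) = \frac{790}{33} - 18 \cdot \frac{13}{8} \left(-14\right) = \frac{790}{33} - \frac{117}{4} \left(-14\right) = \frac{790}{33} - - \frac{819}{2} = \frac{790}{33} + \frac{819}{2} = \frac{28607}{66}$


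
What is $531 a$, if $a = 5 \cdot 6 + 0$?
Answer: $15930$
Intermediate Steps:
$a = 30$ ($a = 30 + 0 = 30$)
$531 a = 531 \cdot 30 = 15930$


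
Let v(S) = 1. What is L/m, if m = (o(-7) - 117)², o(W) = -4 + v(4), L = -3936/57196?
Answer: -41/8579400 ≈ -4.7789e-6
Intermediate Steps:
L = -984/14299 (L = -3936*1/57196 = -984/14299 ≈ -0.068816)
o(W) = -3 (o(W) = -4 + 1 = -3)
m = 14400 (m = (-3 - 117)² = (-120)² = 14400)
L/m = -984/14299/14400 = -984/14299*1/14400 = -41/8579400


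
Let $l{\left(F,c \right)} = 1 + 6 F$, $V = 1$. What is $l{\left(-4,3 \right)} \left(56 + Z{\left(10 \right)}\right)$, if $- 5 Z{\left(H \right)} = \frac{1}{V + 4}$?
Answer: $- \frac{32177}{25} \approx -1287.1$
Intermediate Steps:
$Z{\left(H \right)} = - \frac{1}{25}$ ($Z{\left(H \right)} = - \frac{1}{5 \left(1 + 4\right)} = - \frac{1}{5 \cdot 5} = \left(- \frac{1}{5}\right) \frac{1}{5} = - \frac{1}{25}$)
$l{\left(-4,3 \right)} \left(56 + Z{\left(10 \right)}\right) = \left(1 + 6 \left(-4\right)\right) \left(56 - \frac{1}{25}\right) = \left(1 - 24\right) \frac{1399}{25} = \left(-23\right) \frac{1399}{25} = - \frac{32177}{25}$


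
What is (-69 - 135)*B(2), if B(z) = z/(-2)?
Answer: 204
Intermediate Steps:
B(z) = -z/2 (B(z) = z*(-1/2) = -z/2)
(-69 - 135)*B(2) = (-69 - 135)*(-1/2*2) = -204*(-1) = 204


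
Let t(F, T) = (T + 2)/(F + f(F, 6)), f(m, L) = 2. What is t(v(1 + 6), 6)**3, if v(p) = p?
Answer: 512/729 ≈ 0.70233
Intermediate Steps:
t(F, T) = (2 + T)/(2 + F) (t(F, T) = (T + 2)/(F + 2) = (2 + T)/(2 + F))
t(v(1 + 6), 6)**3 = ((2 + 6)/(2 + (1 + 6)))**3 = (8/(2 + 7))**3 = (8/9)**3 = 512/729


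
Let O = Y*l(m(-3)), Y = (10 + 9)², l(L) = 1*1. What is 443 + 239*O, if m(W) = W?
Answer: 86722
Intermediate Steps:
l(L) = 1
Y = 361 (Y = 19² = 361)
O = 361 (O = 361*1 = 361)
443 + 239*O = 443 + 239*361 = 443 + 86279 = 86722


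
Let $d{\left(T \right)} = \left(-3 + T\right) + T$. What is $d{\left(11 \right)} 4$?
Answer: $76$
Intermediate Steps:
$d{\left(T \right)} = -3 + 2 T$
$d{\left(11 \right)} 4 = \left(-3 + 2 \cdot 11\right) 4 = \left(-3 + 22\right) 4 = 19 \cdot 4 = 76$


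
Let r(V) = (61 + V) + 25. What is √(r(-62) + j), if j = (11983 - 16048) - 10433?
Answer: I*√14474 ≈ 120.31*I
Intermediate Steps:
r(V) = 86 + V
j = -14498 (j = -4065 - 10433 = -14498)
√(r(-62) + j) = √((86 - 62) - 14498) = √(24 - 14498) = √(-14474) = I*√14474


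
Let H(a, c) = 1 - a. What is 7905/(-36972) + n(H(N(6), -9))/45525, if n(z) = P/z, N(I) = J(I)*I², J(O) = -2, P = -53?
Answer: -973068283/4550739700 ≈ -0.21383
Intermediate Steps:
N(I) = -2*I²
n(z) = -53/z
7905/(-36972) + n(H(N(6), -9))/45525 = 7905/(-36972) - 53/(1 - (-2)*6²)/45525 = 7905*(-1/36972) - 53/(1 - (-2)*36)*(1/45525) = -2635/12324 - 53/(1 - 1*(-72))*(1/45525) = -2635/12324 - 53/(1 + 72)*(1/45525) = -2635/12324 - 53/73*(1/45525) = -2635/12324 - 53*1/73*(1/45525) = -2635/12324 - 53/73*1/45525 = -2635/12324 - 53/3323325 = -973068283/4550739700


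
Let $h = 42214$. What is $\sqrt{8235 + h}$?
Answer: $\sqrt{50449} \approx 224.61$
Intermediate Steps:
$\sqrt{8235 + h} = \sqrt{8235 + 42214} = \sqrt{50449}$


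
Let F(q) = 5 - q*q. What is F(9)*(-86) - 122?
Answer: 6414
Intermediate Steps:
F(q) = 5 - q²
F(9)*(-86) - 122 = (5 - 1*9²)*(-86) - 122 = (5 - 1*81)*(-86) - 122 = (5 - 81)*(-86) - 122 = -76*(-86) - 122 = 6536 - 122 = 6414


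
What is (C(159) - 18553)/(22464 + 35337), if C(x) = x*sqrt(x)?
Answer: -18553/57801 + 53*sqrt(159)/19267 ≈ -0.28629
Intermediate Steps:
C(x) = x**(3/2)
(C(159) - 18553)/(22464 + 35337) = (159**(3/2) - 18553)/(22464 + 35337) = (159*sqrt(159) - 18553)/57801 = (-18553 + 159*sqrt(159))*(1/57801) = -18553/57801 + 53*sqrt(159)/19267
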